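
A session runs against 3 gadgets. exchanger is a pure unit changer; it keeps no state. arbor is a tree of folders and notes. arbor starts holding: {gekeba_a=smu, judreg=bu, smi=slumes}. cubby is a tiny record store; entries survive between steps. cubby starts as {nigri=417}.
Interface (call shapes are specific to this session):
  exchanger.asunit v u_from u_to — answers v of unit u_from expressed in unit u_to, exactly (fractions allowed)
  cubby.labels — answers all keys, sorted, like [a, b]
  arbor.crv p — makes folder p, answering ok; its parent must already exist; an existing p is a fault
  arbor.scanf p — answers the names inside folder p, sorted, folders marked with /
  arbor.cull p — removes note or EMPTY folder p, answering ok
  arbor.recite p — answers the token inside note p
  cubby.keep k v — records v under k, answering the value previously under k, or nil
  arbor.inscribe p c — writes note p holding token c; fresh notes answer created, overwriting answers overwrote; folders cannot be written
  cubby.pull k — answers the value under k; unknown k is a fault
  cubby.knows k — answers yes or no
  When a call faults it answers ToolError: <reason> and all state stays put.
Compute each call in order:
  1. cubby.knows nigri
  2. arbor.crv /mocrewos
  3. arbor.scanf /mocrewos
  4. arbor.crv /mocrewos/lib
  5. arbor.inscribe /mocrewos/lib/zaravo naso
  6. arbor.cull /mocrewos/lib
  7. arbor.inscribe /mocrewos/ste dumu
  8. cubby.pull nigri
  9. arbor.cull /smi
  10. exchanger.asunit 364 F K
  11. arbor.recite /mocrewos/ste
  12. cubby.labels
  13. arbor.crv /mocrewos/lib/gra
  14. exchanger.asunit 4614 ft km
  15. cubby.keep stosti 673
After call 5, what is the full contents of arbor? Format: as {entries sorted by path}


Answer: {gekeba_a=smu, judreg=bu, mocrewos/, mocrewos/lib/, mocrewos/lib/zaravo=naso, smi=slumes}

Derivation:
Calling cubby.knows on k: nigri, which returns yes.
Using arbor.crv on p: /mocrewos, — result: ok.
I try arbor.scanf on p: /mocrewos, and get [].
I use arbor.crv on p: /mocrewos/lib, giving ok.
I use arbor.inscribe on p: /mocrewos/lib/zaravo, c: naso, — result: created.
Next I call arbor.cull on p: /mocrewos/lib, yielding ToolError: not empty.
I run arbor.inscribe on p: /mocrewos/ste, c: dumu, and observe created.
Invoking cubby.pull on k: nigri, giving 417.
Next I call arbor.cull on p: /smi: ok.
Now I run exchanger.asunit on v: 364, u_from: F, u_to: K, which returns 82367/180.
Calling arbor.recite on p: /mocrewos/ste, → dumu.
I call cubby.labels(): [nigri].
I try arbor.crv on p: /mocrewos/lib/gra, and see ok.
I invoke exchanger.asunit on v: 4614, u_from: ft, u_to: km, — result: 878967/625000.
Then cubby.keep on k: stosti, v: 673, — result: nil.


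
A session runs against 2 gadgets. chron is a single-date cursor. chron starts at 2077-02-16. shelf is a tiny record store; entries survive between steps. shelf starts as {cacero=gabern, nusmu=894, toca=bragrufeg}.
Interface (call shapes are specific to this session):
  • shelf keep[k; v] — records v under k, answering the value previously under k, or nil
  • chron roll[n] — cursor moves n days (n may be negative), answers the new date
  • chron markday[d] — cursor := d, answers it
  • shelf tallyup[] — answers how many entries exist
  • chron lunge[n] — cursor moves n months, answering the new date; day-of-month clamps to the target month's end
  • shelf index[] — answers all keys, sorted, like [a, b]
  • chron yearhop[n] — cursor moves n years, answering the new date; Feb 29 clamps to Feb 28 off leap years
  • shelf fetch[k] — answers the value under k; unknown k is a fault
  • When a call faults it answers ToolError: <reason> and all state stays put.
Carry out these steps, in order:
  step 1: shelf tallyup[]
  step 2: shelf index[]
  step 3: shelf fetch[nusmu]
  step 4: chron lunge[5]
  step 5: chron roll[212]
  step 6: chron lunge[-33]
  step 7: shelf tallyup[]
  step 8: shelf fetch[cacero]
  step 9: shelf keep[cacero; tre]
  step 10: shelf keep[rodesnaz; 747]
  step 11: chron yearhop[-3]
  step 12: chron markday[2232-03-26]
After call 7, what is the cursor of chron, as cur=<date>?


Answer: cur=2075-05-13

Derivation:
% shelf tallyup
:: 3
% shelf index
:: [cacero, nusmu, toca]
% shelf fetch k=nusmu
:: 894
% chron lunge n=5
:: 2077-07-16
% chron roll n=212
:: 2078-02-13
% chron lunge n=-33
:: 2075-05-13
% shelf tallyup
:: 3
% shelf fetch k=cacero
:: gabern
% shelf keep k=cacero v=tre
:: gabern
% shelf keep k=rodesnaz v=747
:: nil
% chron yearhop n=-3
:: 2072-05-13
% chron markday d=2232-03-26
:: 2232-03-26


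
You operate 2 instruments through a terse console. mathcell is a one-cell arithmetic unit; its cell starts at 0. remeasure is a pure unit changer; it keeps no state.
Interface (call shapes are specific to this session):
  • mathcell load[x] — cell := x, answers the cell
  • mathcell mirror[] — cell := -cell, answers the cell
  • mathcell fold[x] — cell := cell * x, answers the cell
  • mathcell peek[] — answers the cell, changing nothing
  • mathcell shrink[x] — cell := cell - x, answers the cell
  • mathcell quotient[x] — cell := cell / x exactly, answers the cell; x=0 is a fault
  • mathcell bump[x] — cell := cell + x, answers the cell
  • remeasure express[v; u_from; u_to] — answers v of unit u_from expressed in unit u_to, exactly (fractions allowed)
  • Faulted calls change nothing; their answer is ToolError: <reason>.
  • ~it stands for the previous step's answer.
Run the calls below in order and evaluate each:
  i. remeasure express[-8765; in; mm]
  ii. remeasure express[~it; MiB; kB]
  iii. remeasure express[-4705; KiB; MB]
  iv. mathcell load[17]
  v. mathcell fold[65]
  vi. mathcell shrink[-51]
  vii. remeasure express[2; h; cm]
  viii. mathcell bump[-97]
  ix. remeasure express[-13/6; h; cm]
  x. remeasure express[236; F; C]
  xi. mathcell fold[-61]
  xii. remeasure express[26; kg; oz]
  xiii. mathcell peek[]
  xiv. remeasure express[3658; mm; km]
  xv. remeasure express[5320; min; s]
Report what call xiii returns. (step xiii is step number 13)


Answer: -64599

Derivation:
% remeasure express -8765 in mm
= -222631
% remeasure express ~it MiB kB
= -29180690432/125
% remeasure express -4705 KiB MB
= -15056/3125
% mathcell load 17
= 17
% mathcell fold 65
= 1105
% mathcell shrink -51
= 1156
% remeasure express 2 h cm
= ToolError: incompatible units
% mathcell bump -97
= 1059
% remeasure express -13/6 h cm
= ToolError: incompatible units
% remeasure express 236 F C
= 340/3
% mathcell fold -61
= -64599
% remeasure express 26 kg oz
= 41600000000/45359237
% mathcell peek
= -64599
% remeasure express 3658 mm km
= 1829/500000
% remeasure express 5320 min s
= 319200


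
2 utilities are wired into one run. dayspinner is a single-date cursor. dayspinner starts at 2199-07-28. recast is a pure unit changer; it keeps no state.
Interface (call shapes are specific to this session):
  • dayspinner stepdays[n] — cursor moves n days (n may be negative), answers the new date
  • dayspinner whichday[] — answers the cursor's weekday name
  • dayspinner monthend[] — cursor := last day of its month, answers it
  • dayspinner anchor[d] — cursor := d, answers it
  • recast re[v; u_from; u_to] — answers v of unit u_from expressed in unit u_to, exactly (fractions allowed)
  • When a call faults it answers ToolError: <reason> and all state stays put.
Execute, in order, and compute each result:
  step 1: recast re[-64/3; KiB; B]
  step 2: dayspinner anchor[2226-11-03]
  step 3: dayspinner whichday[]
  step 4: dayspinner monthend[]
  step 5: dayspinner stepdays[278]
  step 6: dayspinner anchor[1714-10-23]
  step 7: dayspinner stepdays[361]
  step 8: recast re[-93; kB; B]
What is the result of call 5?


Now I run recast re using v='-64/3', u_from='KiB', u_to='B', and see -65536/3.
Using dayspinner anchor using d='2226-11-03', and get 2226-11-03.
Next I call dayspinner whichday, and observe Friday.
I use dayspinner monthend, and get 2226-11-30.
I run dayspinner stepdays using n='278', → 2227-09-04.
Now I run dayspinner anchor using d='1714-10-23': 1714-10-23.
I use dayspinner stepdays using n='361', which returns 1715-10-19.
Using recast re using v='-93', u_from='kB', u_to='B', and get -93000.

Answer: 2227-09-04


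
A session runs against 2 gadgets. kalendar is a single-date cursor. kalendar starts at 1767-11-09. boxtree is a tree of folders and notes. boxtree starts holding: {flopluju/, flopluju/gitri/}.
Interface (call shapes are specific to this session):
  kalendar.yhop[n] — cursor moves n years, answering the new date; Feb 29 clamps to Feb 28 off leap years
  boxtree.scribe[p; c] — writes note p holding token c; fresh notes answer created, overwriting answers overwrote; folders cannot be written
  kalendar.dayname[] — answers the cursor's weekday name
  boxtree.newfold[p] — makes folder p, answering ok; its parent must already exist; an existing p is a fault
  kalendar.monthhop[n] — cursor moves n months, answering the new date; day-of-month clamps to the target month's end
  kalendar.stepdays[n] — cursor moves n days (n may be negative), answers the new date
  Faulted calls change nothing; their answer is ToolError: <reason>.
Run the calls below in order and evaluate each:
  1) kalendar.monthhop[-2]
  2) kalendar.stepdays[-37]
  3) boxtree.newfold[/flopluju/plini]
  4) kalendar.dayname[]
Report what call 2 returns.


Answer: 1767-08-03

Derivation:
>>> kalendar.monthhop n=-2
:: 1767-09-09
>>> kalendar.stepdays n=-37
:: 1767-08-03
>>> boxtree.newfold p=/flopluju/plini
:: ok
>>> kalendar.dayname
:: Monday


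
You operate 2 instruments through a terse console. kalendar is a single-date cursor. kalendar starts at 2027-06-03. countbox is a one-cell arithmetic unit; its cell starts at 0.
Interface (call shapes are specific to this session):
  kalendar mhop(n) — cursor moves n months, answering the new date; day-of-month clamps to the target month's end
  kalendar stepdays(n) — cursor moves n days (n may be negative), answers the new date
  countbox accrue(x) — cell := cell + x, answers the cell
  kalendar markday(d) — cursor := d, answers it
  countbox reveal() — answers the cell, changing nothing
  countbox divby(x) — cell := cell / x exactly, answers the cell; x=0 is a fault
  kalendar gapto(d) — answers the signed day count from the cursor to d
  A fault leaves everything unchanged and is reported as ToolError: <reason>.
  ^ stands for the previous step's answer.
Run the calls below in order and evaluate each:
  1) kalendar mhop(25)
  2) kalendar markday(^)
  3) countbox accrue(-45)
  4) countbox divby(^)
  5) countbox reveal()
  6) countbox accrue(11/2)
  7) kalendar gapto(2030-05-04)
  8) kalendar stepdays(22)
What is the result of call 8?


Using kalendar mhop passing 25, giving 2029-07-03.
Calling kalendar markday passing ^, — result: 2029-07-03.
Calling countbox accrue passing -45, → -45.
I use countbox divby passing ^, giving 1.
I call countbox reveal, and observe 1.
I call countbox accrue passing 11/2, — result: 13/2.
Using kalendar gapto passing 2030-05-04: 305.
Calling kalendar stepdays passing 22, and get 2029-07-25.

Answer: 2029-07-25


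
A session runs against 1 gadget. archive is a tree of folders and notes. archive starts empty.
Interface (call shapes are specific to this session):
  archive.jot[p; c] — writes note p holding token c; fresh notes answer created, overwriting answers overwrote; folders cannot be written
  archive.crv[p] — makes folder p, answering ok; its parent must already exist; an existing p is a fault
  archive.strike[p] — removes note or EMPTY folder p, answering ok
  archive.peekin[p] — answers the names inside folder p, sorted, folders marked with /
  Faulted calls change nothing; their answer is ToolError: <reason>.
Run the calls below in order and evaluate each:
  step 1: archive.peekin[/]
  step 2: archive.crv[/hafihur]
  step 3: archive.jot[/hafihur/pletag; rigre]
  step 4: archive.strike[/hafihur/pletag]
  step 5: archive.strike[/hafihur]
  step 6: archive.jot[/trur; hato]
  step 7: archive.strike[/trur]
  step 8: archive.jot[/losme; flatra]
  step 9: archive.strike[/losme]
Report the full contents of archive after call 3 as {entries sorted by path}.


>> archive.peekin(p→/)
<< []
>> archive.crv(p→/hafihur)
<< ok
>> archive.jot(p→/hafihur/pletag, c→rigre)
<< created
>> archive.strike(p→/hafihur/pletag)
<< ok
>> archive.strike(p→/hafihur)
<< ok
>> archive.jot(p→/trur, c→hato)
<< created
>> archive.strike(p→/trur)
<< ok
>> archive.jot(p→/losme, c→flatra)
<< created
>> archive.strike(p→/losme)
<< ok

Answer: {hafihur/, hafihur/pletag=rigre}


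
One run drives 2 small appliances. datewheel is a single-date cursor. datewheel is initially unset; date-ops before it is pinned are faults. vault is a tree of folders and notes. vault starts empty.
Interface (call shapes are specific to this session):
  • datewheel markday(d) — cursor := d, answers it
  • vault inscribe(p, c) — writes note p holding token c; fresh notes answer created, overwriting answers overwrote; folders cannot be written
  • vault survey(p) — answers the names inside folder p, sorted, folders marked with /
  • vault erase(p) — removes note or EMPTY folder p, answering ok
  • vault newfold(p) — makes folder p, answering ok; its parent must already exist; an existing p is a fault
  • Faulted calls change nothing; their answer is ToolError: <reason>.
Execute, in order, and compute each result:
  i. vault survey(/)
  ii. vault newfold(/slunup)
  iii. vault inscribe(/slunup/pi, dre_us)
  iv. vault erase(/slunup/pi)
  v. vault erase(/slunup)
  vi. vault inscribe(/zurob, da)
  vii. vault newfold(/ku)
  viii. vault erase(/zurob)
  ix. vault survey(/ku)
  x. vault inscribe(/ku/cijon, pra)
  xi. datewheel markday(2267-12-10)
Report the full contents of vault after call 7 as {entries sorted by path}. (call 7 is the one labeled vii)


[in] vault survey p='/'
:: []
[in] vault newfold p='/slunup'
:: ok
[in] vault inscribe p='/slunup/pi' c='dre_us'
:: created
[in] vault erase p='/slunup/pi'
:: ok
[in] vault erase p='/slunup'
:: ok
[in] vault inscribe p='/zurob' c='da'
:: created
[in] vault newfold p='/ku'
:: ok
[in] vault erase p='/zurob'
:: ok
[in] vault survey p='/ku'
:: []
[in] vault inscribe p='/ku/cijon' c='pra'
:: created
[in] datewheel markday d='2267-12-10'
:: 2267-12-10

Answer: {ku/, zurob=da}


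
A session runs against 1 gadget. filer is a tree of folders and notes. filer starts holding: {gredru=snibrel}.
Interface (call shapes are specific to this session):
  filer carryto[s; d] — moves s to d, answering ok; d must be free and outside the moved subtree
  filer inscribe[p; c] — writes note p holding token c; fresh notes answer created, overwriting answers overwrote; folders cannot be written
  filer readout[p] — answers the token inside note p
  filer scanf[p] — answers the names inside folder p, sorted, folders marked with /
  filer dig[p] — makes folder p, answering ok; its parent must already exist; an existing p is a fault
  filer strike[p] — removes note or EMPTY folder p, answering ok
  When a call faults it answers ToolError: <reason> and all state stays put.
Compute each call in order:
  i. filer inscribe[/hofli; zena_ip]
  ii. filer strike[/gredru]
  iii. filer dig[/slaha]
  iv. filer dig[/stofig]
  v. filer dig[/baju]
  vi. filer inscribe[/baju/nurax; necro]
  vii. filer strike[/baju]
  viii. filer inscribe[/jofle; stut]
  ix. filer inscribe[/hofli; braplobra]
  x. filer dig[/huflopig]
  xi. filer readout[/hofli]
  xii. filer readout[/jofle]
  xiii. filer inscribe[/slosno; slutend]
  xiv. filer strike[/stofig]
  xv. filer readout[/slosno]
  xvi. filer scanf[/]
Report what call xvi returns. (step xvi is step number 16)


! filer inscribe(p=/hofli, c=zena_ip) == created
! filer strike(p=/gredru) == ok
! filer dig(p=/slaha) == ok
! filer dig(p=/stofig) == ok
! filer dig(p=/baju) == ok
! filer inscribe(p=/baju/nurax, c=necro) == created
! filer strike(p=/baju) == ToolError: not empty
! filer inscribe(p=/jofle, c=stut) == created
! filer inscribe(p=/hofli, c=braplobra) == overwrote
! filer dig(p=/huflopig) == ok
! filer readout(p=/hofli) == braplobra
! filer readout(p=/jofle) == stut
! filer inscribe(p=/slosno, c=slutend) == created
! filer strike(p=/stofig) == ok
! filer readout(p=/slosno) == slutend
! filer scanf(p=/) == [baju/, hofli, huflopig/, jofle, slaha/, slosno]

Answer: [baju/, hofli, huflopig/, jofle, slaha/, slosno]


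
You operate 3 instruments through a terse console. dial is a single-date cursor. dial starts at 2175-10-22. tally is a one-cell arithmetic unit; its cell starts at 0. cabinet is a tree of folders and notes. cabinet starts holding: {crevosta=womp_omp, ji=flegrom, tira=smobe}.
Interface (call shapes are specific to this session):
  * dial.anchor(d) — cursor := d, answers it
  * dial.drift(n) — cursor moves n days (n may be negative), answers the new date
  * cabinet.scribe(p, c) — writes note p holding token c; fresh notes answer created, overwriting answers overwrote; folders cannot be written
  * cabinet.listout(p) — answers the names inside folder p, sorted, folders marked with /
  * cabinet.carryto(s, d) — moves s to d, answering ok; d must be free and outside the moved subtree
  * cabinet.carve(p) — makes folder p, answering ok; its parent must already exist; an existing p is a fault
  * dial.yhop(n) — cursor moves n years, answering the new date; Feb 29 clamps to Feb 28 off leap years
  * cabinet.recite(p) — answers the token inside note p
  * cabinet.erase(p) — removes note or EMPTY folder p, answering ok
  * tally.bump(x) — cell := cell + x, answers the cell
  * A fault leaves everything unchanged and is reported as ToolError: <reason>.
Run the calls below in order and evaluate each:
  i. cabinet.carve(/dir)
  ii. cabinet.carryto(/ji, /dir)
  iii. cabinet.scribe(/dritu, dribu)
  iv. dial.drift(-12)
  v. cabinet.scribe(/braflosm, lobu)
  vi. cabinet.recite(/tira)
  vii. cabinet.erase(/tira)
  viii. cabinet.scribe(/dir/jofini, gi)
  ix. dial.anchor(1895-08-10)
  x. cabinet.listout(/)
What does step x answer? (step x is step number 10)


I use carve passing p→/dir, — result: ok.
Calling carryto passing s→/ji, d→/dir, and observe ToolError: exists.
I try scribe passing p→/dritu, c→dribu, and observe created.
I use drift passing n→-12, giving 2175-10-10.
Using scribe passing p→/braflosm, c→lobu, which returns created.
I run recite passing p→/tira, and see smobe.
Now I run erase passing p→/tira, and observe ok.
Now I run scribe passing p→/dir/jofini, c→gi, → created.
I run anchor passing d→1895-08-10, which returns 1895-08-10.
Now I run listout passing p→/: [braflosm, crevosta, dir/, dritu, ji].

Answer: [braflosm, crevosta, dir/, dritu, ji]


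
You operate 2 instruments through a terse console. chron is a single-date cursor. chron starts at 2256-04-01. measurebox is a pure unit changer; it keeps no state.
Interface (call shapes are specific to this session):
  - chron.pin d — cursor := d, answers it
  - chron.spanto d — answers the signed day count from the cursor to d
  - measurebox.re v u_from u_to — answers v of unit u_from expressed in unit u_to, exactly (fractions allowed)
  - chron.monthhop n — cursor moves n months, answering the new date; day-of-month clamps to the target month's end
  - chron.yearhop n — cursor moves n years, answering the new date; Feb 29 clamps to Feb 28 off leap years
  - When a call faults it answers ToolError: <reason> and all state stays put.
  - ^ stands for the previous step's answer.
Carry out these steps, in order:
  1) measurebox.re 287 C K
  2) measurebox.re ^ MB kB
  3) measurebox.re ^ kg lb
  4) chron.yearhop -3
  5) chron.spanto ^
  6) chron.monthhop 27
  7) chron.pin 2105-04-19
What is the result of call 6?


·→ re(287, C, K)
·← 11203/20
·→ re(^, MB, kB)
·← 560150
·→ re(^, kg, lb)
·← 56015000000000/45359237
·→ yearhop(-3)
·← 2253-04-01
·→ spanto(^)
·← 0
·→ monthhop(27)
·← 2255-07-01
·→ pin(2105-04-19)
·← 2105-04-19

Answer: 2255-07-01


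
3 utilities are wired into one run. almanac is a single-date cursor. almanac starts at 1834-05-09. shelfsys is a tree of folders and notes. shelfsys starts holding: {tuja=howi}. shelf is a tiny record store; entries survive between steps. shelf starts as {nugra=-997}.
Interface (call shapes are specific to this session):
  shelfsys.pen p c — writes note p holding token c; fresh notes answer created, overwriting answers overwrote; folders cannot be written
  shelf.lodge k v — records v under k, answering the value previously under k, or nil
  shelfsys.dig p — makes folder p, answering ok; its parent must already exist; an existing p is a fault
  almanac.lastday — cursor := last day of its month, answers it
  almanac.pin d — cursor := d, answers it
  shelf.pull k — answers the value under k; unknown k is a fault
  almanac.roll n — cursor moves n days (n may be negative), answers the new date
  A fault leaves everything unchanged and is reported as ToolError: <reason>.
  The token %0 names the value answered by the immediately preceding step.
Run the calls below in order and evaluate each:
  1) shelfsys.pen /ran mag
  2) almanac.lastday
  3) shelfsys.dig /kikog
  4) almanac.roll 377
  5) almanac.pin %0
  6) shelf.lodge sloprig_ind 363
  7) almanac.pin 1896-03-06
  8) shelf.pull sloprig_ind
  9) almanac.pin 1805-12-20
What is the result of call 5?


% shelfsys.pen p=/ran c=mag
  created
% almanac.lastday
  1834-05-31
% shelfsys.dig p=/kikog
  ok
% almanac.roll n=377
  1835-06-12
% almanac.pin d=%0
  1835-06-12
% shelf.lodge k=sloprig_ind v=363
  nil
% almanac.pin d=1896-03-06
  1896-03-06
% shelf.pull k=sloprig_ind
  363
% almanac.pin d=1805-12-20
  1805-12-20

Answer: 1835-06-12


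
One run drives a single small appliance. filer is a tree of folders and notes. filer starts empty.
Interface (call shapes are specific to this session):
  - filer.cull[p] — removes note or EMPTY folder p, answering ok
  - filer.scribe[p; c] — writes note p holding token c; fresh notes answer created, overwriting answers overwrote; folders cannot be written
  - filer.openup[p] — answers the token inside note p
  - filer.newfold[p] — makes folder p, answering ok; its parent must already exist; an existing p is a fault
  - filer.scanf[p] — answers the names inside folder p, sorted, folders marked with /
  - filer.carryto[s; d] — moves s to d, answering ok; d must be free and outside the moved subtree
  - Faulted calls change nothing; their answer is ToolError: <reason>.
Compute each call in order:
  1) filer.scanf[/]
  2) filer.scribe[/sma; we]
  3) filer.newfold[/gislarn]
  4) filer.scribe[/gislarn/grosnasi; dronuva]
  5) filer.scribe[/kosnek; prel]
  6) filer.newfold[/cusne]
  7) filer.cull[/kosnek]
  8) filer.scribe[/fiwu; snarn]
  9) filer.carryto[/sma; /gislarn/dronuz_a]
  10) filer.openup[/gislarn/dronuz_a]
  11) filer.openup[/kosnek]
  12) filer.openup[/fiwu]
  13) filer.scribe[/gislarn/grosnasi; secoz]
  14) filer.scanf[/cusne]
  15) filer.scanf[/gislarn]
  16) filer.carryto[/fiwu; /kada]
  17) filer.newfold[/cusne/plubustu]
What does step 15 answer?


Answer: [dronuz_a, grosnasi]

Derivation:
I call filer.scanf with /, and see [].
Now I run filer.scribe with /sma, we, yielding created.
I run filer.newfold with /gislarn, which returns ok.
Now I run filer.scribe with /gislarn/grosnasi, dronuva, yielding created.
Using filer.scribe with /kosnek, prel, giving created.
Now I run filer.newfold with /cusne, giving ok.
I invoke filer.cull with /kosnek, → ok.
Next I call filer.scribe with /fiwu, snarn, — result: created.
I run filer.carryto with /sma, /gislarn/dronuz_a, and observe ok.
I call filer.openup with /gislarn/dronuz_a: we.
Calling filer.openup with /kosnek, which returns ToolError: not found.
I try filer.openup with /fiwu, → snarn.
Now I run filer.scribe with /gislarn/grosnasi, secoz, and observe overwrote.
Now I run filer.scanf with /cusne, giving [].
I try filer.scanf with /gislarn: [dronuz_a, grosnasi].
Using filer.carryto with /fiwu, /kada, — result: ok.
I call filer.newfold with /cusne/plubustu, and observe ok.


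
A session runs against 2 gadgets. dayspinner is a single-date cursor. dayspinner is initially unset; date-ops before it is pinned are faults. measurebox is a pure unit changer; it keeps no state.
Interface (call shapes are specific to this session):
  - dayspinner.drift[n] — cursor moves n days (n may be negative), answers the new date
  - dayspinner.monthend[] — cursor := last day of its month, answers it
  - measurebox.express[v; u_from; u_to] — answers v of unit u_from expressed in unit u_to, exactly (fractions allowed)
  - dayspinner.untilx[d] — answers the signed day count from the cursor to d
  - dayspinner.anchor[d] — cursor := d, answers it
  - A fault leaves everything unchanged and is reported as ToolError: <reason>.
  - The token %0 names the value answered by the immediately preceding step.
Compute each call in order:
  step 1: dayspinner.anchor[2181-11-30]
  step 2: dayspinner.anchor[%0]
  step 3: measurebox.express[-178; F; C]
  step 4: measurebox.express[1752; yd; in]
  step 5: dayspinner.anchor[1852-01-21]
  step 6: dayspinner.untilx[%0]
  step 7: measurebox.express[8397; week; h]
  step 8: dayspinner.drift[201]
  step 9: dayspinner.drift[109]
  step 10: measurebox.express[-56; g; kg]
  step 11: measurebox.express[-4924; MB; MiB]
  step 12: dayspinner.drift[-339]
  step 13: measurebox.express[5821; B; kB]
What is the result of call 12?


Answer: 1851-12-23

Derivation:
> dayspinner.anchor d→2181-11-30
[out] 2181-11-30
> dayspinner.anchor d→%0
[out] 2181-11-30
> measurebox.express v→-178 u_from→F u_to→C
[out] -350/3
> measurebox.express v→1752 u_from→yd u_to→in
[out] 63072
> dayspinner.anchor d→1852-01-21
[out] 1852-01-21
> dayspinner.untilx d→%0
[out] 0
> measurebox.express v→8397 u_from→week u_to→h
[out] 1410696
> dayspinner.drift n→201
[out] 1852-08-09
> dayspinner.drift n→109
[out] 1852-11-26
> measurebox.express v→-56 u_from→g u_to→kg
[out] -7/125
> measurebox.express v→-4924 u_from→MB u_to→MiB
[out] -19234375/4096
> dayspinner.drift n→-339
[out] 1851-12-23
> measurebox.express v→5821 u_from→B u_to→kB
[out] 5821/1000


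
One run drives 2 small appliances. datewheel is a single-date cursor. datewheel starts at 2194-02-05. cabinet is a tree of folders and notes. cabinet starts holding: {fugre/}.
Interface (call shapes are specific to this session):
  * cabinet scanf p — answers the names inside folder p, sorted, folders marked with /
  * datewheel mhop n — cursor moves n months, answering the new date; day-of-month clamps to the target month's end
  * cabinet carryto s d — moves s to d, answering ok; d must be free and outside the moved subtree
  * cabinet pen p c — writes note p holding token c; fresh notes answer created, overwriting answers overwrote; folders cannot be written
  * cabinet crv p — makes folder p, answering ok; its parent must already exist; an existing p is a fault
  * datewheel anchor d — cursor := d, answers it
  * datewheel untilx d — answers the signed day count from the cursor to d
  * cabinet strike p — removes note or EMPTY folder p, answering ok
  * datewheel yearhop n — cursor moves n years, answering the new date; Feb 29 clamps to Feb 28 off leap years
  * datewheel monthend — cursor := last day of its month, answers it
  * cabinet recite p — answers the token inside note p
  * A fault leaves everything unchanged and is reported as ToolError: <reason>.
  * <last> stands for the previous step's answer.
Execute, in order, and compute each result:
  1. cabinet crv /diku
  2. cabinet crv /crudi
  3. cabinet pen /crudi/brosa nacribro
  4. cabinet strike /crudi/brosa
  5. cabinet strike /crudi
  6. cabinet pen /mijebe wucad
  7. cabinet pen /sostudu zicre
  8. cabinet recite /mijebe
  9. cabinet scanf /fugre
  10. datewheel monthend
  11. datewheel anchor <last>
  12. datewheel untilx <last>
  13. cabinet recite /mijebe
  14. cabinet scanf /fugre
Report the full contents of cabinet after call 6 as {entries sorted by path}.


Answer: {diku/, fugre/, mijebe=wucad}

Derivation:
·→ cabinet crv(p→/diku)
·← ok
·→ cabinet crv(p→/crudi)
·← ok
·→ cabinet pen(p→/crudi/brosa, c→nacribro)
·← created
·→ cabinet strike(p→/crudi/brosa)
·← ok
·→ cabinet strike(p→/crudi)
·← ok
·→ cabinet pen(p→/mijebe, c→wucad)
·← created
·→ cabinet pen(p→/sostudu, c→zicre)
·← created
·→ cabinet recite(p→/mijebe)
·← wucad
·→ cabinet scanf(p→/fugre)
·← []
·→ datewheel monthend()
·← 2194-02-28
·→ datewheel anchor(d→<last>)
·← 2194-02-28
·→ datewheel untilx(d→<last>)
·← 0
·→ cabinet recite(p→/mijebe)
·← wucad
·→ cabinet scanf(p→/fugre)
·← []


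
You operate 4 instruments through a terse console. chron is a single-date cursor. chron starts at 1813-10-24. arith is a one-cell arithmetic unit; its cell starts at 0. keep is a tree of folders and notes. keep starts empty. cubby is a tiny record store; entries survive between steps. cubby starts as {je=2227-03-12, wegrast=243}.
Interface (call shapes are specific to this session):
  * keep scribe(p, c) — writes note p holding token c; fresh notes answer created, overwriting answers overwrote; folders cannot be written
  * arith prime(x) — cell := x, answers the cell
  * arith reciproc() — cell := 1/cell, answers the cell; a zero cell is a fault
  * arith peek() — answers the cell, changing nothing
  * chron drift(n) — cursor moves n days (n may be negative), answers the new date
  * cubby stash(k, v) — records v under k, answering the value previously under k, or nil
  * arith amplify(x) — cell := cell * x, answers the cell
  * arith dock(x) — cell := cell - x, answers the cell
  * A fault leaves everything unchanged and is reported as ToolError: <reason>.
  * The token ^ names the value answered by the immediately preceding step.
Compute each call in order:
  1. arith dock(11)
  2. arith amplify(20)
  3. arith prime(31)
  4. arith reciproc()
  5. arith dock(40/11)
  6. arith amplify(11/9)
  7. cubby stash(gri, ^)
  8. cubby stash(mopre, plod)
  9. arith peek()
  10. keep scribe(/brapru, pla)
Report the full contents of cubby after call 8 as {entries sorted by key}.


% arith dock x='11'
= -11
% arith amplify x='20'
= -220
% arith prime x='31'
= 31
% arith reciproc
= 1/31
% arith dock x='40/11'
= -1229/341
% arith amplify x='11/9'
= -1229/279
% cubby stash k='gri' v='^'
= nil
% cubby stash k='mopre' v='plod'
= nil
% arith peek
= -1229/279
% keep scribe p='/brapru' c='pla'
= created

Answer: {gri=-1229/279, je=2227-03-12, mopre=plod, wegrast=243}


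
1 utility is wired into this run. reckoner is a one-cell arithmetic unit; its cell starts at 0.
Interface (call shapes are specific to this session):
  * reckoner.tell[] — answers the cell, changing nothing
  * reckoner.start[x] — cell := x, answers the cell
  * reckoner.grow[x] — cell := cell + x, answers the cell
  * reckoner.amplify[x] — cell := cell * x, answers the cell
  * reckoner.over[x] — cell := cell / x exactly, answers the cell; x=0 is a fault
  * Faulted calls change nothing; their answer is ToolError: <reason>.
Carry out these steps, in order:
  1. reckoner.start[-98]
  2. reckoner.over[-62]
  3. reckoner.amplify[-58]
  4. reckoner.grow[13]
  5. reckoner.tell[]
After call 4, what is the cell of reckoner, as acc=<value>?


~$ reckoner.start -98
= -98
~$ reckoner.over -62
= 49/31
~$ reckoner.amplify -58
= -2842/31
~$ reckoner.grow 13
= -2439/31
~$ reckoner.tell
= -2439/31

Answer: acc=-2439/31


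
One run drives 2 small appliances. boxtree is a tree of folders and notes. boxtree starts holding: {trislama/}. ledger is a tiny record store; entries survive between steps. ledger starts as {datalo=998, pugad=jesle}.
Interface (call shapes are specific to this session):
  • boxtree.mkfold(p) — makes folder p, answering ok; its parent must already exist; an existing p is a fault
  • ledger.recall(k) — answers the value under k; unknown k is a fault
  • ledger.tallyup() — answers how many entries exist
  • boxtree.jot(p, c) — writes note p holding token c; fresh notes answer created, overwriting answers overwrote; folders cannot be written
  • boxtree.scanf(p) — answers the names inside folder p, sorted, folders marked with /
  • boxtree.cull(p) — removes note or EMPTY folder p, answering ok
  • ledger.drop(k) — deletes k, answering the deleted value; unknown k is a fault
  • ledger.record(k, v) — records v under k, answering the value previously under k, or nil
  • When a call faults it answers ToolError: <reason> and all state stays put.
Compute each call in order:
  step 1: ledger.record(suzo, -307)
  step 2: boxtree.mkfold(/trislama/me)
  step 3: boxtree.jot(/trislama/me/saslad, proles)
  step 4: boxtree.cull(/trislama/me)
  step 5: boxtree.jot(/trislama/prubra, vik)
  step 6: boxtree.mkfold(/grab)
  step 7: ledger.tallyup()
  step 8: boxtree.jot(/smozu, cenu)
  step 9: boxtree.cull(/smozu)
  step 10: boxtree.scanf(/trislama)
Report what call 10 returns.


Answer: [me/, prubra]

Derivation:
> ledger.record k='suzo' v='-307'
[out] nil
> boxtree.mkfold p='/trislama/me'
[out] ok
> boxtree.jot p='/trislama/me/saslad' c='proles'
[out] created
> boxtree.cull p='/trislama/me'
[out] ToolError: not empty
> boxtree.jot p='/trislama/prubra' c='vik'
[out] created
> boxtree.mkfold p='/grab'
[out] ok
> ledger.tallyup
[out] 3
> boxtree.jot p='/smozu' c='cenu'
[out] created
> boxtree.cull p='/smozu'
[out] ok
> boxtree.scanf p='/trislama'
[out] [me/, prubra]


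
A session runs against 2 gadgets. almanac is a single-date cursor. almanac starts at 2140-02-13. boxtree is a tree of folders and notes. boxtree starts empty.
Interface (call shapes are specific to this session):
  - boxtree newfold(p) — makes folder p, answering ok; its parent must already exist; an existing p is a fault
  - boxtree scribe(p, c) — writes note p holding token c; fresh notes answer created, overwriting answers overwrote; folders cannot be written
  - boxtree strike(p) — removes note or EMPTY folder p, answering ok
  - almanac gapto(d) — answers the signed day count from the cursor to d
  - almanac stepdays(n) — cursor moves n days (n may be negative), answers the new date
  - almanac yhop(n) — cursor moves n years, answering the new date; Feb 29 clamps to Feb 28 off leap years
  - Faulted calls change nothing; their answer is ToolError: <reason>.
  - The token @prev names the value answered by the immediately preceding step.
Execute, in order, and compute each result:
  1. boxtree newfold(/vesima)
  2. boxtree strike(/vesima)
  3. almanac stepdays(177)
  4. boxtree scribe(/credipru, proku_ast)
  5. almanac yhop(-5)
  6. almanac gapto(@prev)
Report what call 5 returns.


Answer: 2135-08-08

Derivation:
% boxtree newfold(p→/vesima) => ok
% boxtree strike(p→/vesima) => ok
% almanac stepdays(n→177) => 2140-08-08
% boxtree scribe(p→/credipru, c→proku_ast) => created
% almanac yhop(n→-5) => 2135-08-08
% almanac gapto(d→@prev) => 0


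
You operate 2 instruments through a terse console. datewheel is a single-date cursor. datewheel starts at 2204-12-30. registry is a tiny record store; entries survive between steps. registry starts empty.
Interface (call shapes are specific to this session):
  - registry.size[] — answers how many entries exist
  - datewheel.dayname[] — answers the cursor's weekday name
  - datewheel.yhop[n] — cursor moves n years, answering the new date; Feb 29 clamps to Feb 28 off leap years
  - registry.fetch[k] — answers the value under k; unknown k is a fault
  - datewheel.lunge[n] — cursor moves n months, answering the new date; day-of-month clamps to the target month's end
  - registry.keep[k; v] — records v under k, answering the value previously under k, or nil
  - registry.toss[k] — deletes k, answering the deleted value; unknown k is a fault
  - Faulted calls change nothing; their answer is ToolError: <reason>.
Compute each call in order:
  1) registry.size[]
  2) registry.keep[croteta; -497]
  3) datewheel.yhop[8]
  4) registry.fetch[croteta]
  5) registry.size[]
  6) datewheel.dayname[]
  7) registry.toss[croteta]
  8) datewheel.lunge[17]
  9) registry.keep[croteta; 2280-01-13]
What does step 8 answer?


% size
= 0
% keep k=croteta v=-497
= nil
% yhop n=8
= 2212-12-30
% fetch k=croteta
= -497
% size
= 1
% dayname
= Wednesday
% toss k=croteta
= -497
% lunge n=17
= 2214-05-30
% keep k=croteta v=2280-01-13
= nil

Answer: 2214-05-30


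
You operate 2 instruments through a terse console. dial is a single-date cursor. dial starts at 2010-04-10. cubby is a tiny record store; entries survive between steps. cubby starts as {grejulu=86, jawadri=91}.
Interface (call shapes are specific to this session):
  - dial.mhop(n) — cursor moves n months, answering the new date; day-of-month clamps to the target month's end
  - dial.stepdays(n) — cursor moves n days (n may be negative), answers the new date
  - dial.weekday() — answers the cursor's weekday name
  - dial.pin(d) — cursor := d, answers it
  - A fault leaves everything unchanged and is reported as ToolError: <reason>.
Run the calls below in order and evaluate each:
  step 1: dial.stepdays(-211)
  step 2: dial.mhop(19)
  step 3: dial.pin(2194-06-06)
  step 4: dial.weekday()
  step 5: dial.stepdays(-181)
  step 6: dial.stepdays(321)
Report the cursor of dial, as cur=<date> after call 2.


% dial.stepdays(n→-211) ~> 2009-09-11
% dial.mhop(n→19) ~> 2011-04-11
% dial.pin(d→2194-06-06) ~> 2194-06-06
% dial.weekday() ~> Friday
% dial.stepdays(n→-181) ~> 2193-12-07
% dial.stepdays(n→321) ~> 2194-10-24

Answer: cur=2011-04-11


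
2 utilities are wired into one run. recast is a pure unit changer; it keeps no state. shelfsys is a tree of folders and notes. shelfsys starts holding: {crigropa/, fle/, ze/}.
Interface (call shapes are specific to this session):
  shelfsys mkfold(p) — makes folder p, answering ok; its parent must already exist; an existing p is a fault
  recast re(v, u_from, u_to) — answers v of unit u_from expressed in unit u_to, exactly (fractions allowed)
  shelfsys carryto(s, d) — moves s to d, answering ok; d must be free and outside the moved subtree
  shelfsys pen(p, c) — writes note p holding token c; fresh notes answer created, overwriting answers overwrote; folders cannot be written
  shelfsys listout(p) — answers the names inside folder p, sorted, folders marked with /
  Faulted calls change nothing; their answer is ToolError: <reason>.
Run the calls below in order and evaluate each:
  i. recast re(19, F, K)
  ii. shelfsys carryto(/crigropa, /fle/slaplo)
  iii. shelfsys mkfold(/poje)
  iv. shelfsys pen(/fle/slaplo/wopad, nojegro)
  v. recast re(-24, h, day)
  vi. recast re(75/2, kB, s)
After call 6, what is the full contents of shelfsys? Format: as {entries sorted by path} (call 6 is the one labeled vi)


Answer: {fle/, fle/slaplo/, fle/slaplo/wopad=nojegro, poje/, ze/}

Derivation:
Do: recast re[v→19; u_from→F; u_to→K]
See: 47867/180
Do: shelfsys carryto[s→/crigropa; d→/fle/slaplo]
See: ok
Do: shelfsys mkfold[p→/poje]
See: ok
Do: shelfsys pen[p→/fle/slaplo/wopad; c→nojegro]
See: created
Do: recast re[v→-24; u_from→h; u_to→day]
See: -1
Do: recast re[v→75/2; u_from→kB; u_to→s]
See: ToolError: incompatible units


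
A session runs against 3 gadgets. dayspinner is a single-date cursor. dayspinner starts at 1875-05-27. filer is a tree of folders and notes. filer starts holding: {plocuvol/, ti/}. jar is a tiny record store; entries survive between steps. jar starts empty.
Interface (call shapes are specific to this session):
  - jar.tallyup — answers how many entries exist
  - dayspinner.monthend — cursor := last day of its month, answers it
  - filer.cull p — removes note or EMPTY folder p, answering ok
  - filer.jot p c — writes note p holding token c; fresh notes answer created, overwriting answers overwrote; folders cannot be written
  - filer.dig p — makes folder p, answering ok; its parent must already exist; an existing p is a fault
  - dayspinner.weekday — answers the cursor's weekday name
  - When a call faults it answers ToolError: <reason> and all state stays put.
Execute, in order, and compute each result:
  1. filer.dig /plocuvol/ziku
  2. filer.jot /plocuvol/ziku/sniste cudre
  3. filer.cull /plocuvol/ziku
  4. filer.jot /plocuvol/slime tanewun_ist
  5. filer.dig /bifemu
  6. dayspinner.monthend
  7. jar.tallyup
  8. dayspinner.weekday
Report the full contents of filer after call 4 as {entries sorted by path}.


I use dig(p=/plocuvol/ziku), — result: ok.
Invoking jot(p=/plocuvol/ziku/sniste, c=cudre), → created.
I use cull(p=/plocuvol/ziku), which returns ToolError: not empty.
I use jot(p=/plocuvol/slime, c=tanewun_ist), yielding created.
I use dig(p=/bifemu), → ok.
Next I call monthend(), giving 1875-05-31.
Now I run tallyup, and observe 0.
Next I call weekday(), and see Monday.

Answer: {plocuvol/, plocuvol/slime=tanewun_ist, plocuvol/ziku/, plocuvol/ziku/sniste=cudre, ti/}
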